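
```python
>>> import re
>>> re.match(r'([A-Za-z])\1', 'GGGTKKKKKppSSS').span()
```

(0, 2)

`match` is anchored at position 0; if the pattern doesn't fit there, it returns None.
The match spans [0:2] → 'GG'.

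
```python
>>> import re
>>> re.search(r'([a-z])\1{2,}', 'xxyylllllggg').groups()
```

('l',)

`\1` is not a pattern — it's the concrete string captured by group 1, re-applied verbatim.
`re.search` scans for the first position where the pattern succeeds.
The match spans [4:9] → 'lllll'.
Captured: group 1 = 'l'.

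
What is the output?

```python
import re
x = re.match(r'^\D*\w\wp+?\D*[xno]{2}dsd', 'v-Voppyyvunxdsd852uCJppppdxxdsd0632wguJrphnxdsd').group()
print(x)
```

This matches anchored at the start of the string; then zero or more of a non-digit, then a word character, then a word character; then one or more of a literal 'p' (lazy), then zero or more of a non-digit; then exactly 2 of one of [xno], then the literal 'dsd'.
`match` is anchored at position 0; if the pattern doesn't fit there, it returns None.
The match spans [0:15] → 'v-Voppyyvunxdsd'.

v-Voppyyvunxdsd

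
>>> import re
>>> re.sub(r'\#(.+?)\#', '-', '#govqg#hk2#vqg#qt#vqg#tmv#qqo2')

'-hk2-qt-tmv#qqo2'

With the lazy modifier that quantifier settles for the fewest repetitions that let the rest of the pattern succeed (the atoms after it are unaffected and can still be greedy).
Each match is replaced by '-'.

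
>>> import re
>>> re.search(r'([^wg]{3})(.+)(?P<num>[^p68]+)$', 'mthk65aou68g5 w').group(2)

This matches exactly 3 of any character except [wg] (captured); then one or more of any character (captured); then one or more of any character except [p68] (captured as 'num'); then anchored at the end.
`re.search` tries every starting position until one works.
The match spans [0:15] → 'mthk65aou68g5 w'.
Captured: group 1 = 'mth', group 2 = 'k65aou68g5 ', group 3 = 'w'.

'k65aou68g5 '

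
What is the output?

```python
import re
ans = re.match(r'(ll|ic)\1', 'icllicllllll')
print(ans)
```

A backreference is literal: `\1` must see the identical characters the first group matched.
`re.match` won't scan ahead — the pattern has to work from the very first character.
Here the string doesn't start with a match, so the call returns None.

None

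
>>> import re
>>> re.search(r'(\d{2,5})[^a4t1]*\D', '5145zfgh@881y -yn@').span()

(0, 9)

The match spans [0:9] → '5145zfgh@'.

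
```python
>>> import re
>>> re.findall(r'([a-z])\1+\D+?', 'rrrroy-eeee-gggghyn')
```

['r', 'e', 'g']

A backreference is literal: `\1` must see the identical characters the first group matched.
`findall` collects group 1 from each match (3 total).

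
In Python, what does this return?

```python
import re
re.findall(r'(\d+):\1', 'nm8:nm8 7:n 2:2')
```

['2']

After group 1 captures some text, `\1` only succeeds where that same text appears again.
Walking the string: at [12:15] match '2:2', group 1 = '2'.
One capturing group, so `findall` returns just the captured substring from the one match — 1 in all.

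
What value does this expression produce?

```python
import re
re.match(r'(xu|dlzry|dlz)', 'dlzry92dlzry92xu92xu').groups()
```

The match spans [0:5] → 'dlzry'.
Captured: group 1 = 'dlzry'.

('dlzry',)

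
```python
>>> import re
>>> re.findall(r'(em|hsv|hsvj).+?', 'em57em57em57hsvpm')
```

Walking the string: at [0:3] match 'em5', group 1 = 'em'; at [4:7] match 'em5', group 1 = 'em'; at [8:11] match 'em5', group 1 = 'em'; at [12:16] match 'hsvp', group 1 = 'hsv'.
One capturing group, so `findall` returns just the captured substring from each match — 4 in all.

['em', 'em', 'em', 'hsv']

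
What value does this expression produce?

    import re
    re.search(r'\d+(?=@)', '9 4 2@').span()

The lookaround is zero-width — it requires the adjacent text to match without consuming it, so the asserted text isn't part of the match.
`re.search` tries every starting position until one works.
The match spans [4:5] → '2'.

(4, 5)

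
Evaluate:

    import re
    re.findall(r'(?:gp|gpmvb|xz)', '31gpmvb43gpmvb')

`|` is ordered: at each position the engine commits to the first alternative that works.
Scanning left to right: at [2:4] → 'gp'; at [9:11] → 'gp'.
No capturing groups, so `findall` returns the 2 full match strings.

['gp', 'gp']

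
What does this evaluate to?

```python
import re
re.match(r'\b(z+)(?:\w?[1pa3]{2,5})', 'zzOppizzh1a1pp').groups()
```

This matches a word boundary (`\b`, zero-width); then one or more of a literal 'z' (captured); then optionally a word character, then 2 to 5 of one of [1pa3] (non-capturing group).
`re.match` only tries the pattern at the start of the string.
The match spans [0:5] → 'zzOpp'.
Captured: group 1 = 'zz'.

('zz',)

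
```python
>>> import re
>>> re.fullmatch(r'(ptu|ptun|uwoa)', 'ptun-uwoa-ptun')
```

None

`re.fullmatch` requires the pattern to consume the entire string.
Here there's no way to consume every character, so the call returns None.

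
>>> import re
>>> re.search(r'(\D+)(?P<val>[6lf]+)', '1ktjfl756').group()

'ktjfl'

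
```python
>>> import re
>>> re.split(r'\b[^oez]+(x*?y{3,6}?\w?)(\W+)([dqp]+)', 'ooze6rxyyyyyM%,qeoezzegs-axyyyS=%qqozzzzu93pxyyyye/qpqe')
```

['ooze6rxyyyyyM%,qeoezzegs', 'yyyS', '=%', 'qq', 'ozzzzu93pxyyyye/qpqe']

The pattern matches a word boundary (`\b`, zero-width); then one or more of any character except [oez]; then zero or more of the literal 'x' (lazy), then 3 to 6 of the literal 'y' (lazy), then optionally a word character (captured); then one or more of a non-word character (captured); then one or more of one of [dqp] (captured).
Matches to split on: at [24:35] → '-axyyyS=%qq'.
Because the pattern has a capturing group, `split` also inserts each captured text between the pieces.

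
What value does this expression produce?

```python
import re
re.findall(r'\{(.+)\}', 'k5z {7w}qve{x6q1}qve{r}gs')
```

['7w}qve{x6q1}qve{r']

Matches: at [4:23] match '{7w}qve{x6q1}qve{r}', group 1 = '7w}qve{x6q1}qve{r'.
`findall` collects group 1 from the one match (1 total).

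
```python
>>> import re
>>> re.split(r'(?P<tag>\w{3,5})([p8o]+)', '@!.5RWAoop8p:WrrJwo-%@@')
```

Pattern: 3 to 5 of a word character (captured as 'tag'); then one or more of one of [p8o] (captured).
Matches to split on: at [3:12] → '5RWAoop8p'; at [13:19] → 'WrrJwo'.
`re.split` interleaves the captured-group text with the surrounding fragments.

['@!.', '5RWAo', 'op8p', ':', 'WrrJw', 'o', '-%@@']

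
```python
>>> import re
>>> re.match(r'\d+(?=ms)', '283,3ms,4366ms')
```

None

The lookaround is zero-width — it requires the adjacent text to match without consuming it, so the asserted text isn't part of the match.
`match` is anchored at position 0; if the pattern doesn't fit there, it returns None.
Here the string doesn't start with a match, so the call returns None.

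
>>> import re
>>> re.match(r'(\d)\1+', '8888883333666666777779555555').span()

`match` is anchored at position 0; if the pattern doesn't fit there, it returns None.
The match spans [0:6] → '888888'.

(0, 6)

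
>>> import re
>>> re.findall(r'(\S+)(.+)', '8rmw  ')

[('8rmw', '  ')]

Pattern: one or more of a non-whitespace character (captured); then one or more of any character (captured).
Walking the string: at [0:6] match '8rmw  ', groups = ('8rmw', '  ').
`findall` packs the 2 group values into a tuple for every match.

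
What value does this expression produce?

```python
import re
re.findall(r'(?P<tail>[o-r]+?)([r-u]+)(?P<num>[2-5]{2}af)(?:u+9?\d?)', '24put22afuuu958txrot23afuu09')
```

[('p', 'ut', '22af'), ('ro', 't', '23af')]

This matches one or more of a character in [o-r] (lazy) (captured as 'tail'); then one or more of a character in [r-u] (captured); then exactly 2 of a character in [2-5], then the literal 'af' (captured as 'num'); then one or more of the literal 'u', then optionally a literal '9', then optionally a digit (non-capturing group).
Walking the string: at [2:14] match 'put22afuuu95', groups = ('p', 'ut', '22af'); at [17:27] match 'rot23afuu0', groups = ('ro', 't', '23af').
3 groups means each result is a tuple of 3 captured strings — 2 here.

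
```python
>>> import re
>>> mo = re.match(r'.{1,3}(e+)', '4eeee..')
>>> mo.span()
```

`match` is anchored at position 0; if the pattern doesn't fit there, it returns None.
The match spans [0:5] → '4eeee'.

(0, 5)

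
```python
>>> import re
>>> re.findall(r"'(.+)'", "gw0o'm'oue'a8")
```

["m'oue"]

One capturing group, so `findall` returns just the captured substring from the one match — 1 in all.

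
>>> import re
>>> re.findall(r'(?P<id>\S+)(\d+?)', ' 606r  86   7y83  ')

[('60', '6'), ('8', '6'), ('7y8', '3')]

The pattern matches one or more of a non-whitespace character (captured as 'id'); then one or more of a digit (lazy) (captured).
Matches: at [1:4] match '606', groups = ('60', '6'); at [7:9] match '86', groups = ('8', '6'); at [12:16] match '7y83', groups = ('7y8', '3').
With 2 capturing groups, `findall` returns a 2-tuple per match.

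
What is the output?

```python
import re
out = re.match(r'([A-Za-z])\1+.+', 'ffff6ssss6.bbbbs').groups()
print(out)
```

A backreference is literal: `\1` must see the identical characters the first group matched.
With `match`, the pattern is implicitly anchored at the beginning.
The match spans [0:16] → 'ffff6ssss6.bbbbs'.
Captured: group 1 = 'f'.

('f',)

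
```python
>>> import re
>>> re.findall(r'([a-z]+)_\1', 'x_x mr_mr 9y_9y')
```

['x', 'mr']

A backreference is literal: `\1` must see the identical characters the first group matched.
Walking the string: at [0:3] match 'x_x', group 1 = 'x'; at [4:9] match 'mr_mr', group 1 = 'mr'.
Because there's exactly one group, `findall` drops the full match and keeps group 1 from each hit.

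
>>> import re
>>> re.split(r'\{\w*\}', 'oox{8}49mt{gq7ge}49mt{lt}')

['oox', '49mt', '49mt', '']

Matches to split on: at [3:6] → '{8}'; at [10:17] → '{gq7ge}'; at [21:25] → '{lt}'.
Each match becomes a cut point; 4 segments remain.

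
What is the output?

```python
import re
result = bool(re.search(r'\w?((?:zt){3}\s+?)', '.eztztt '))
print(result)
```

Here nothing in the string fits, so the call returns None, and `bool(None)` is False.

False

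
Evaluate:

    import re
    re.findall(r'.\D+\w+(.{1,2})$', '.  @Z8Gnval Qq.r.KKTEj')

['j']

Pattern: any character, then one or more of a non-digit, then one or more of a word character; then 1 to 2 of any character (captured); then anchored at the end.
Scanning left to right: at [5:22] match '8Gnval Qq.r.KKTEj', group 1 = 'j'.
Because there's exactly one group, `findall` drops the full match and keeps group 1 from the one hit.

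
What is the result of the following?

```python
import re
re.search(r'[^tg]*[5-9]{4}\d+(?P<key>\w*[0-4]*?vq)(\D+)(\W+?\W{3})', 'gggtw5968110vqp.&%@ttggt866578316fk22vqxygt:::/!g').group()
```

'w5968110vqp.&%@'

Pattern: zero or more of any character except [tg], then exactly 4 of a character in [5-9], then one or more of a digit; then zero or more of a word character, then zero or more of a character in [0-4] (lazy), then the literal 'vq' (captured as 'key'); then one or more of a non-digit (captured); then one or more of a non-word character (lazy), then exactly 3 of a non-word character (captured).
`search` walks the string left to right and returns the first match it finds.
The match spans [4:19] → 'w5968110vqp.&%@'.
Captured: group 1 = 'vq', group 2 = 'p', group 3 = '.&%@'.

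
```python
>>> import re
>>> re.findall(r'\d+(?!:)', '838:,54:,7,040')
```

Because the assertion is negative and zero-width, positions next to the forbidden text are skipped.
Matches: at [0:2] → '83'; at [5:6] → '5'; at [9:10] → '7'; at [11:14] → '040'.
Since nothing is captured, `findall` lists the 4 matched substrings directly.

['83', '5', '7', '040']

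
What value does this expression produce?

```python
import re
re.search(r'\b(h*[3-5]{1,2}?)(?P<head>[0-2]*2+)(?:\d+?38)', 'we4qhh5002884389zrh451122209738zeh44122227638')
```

None

Here nothing in the string fits, so the call returns None.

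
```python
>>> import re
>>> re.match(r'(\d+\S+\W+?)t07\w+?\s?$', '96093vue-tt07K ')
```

`re.match` won't scan ahead — the pattern has to work from the very first character.
Here position 0 doesn't satisfy it, so the call returns None.

None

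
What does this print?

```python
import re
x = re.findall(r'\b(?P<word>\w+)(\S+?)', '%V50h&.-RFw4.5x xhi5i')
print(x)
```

[('V50h', '&'), ('RFw4', '.'), ('5', 'x'), ('xhi5', 'i')]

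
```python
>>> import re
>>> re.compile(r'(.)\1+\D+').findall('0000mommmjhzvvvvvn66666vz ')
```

['0', '6']

`\1` has to match the exact text group 1 already captured.
Scanning left to right: at [0:18] match '0000mommmjhzvvvvvn', group 1 = '0'; at [18:26] match '66666vz ', group 1 = '6'.
One capturing group, so `findall` returns just the captured substring from each match — 2 in all.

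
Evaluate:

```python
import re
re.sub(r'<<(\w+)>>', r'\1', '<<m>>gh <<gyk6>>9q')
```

'mgh gyk69q'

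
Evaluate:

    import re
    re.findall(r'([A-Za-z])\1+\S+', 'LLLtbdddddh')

A backreference is literal: `\1` must see the identical characters the first group matched.
`findall` collects group 1 from the one match (1 total).

['L']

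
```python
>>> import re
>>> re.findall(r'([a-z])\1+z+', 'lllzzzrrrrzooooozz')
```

['l', 'r', 'o']

A backreference is literal: `\1` must see the identical characters the first group matched.
With a single group, `findall` returns only what that group captured — 3 items.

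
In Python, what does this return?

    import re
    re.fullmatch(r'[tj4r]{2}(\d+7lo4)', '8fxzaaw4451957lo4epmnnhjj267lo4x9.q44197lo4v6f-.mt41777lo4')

None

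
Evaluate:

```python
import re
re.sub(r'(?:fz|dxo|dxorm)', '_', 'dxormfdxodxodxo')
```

Branches in `(...|...)` are attempted left-to-right; the first branch that allows the whole pattern to succeed is taken.
`sub` substitutes '_' at each match site.

'_rmf___'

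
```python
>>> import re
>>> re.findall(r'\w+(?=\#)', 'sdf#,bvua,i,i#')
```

['sdf', 'i']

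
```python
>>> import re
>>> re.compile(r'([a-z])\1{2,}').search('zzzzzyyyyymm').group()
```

'zzzzz'

A backreference is literal: `\1` must see the identical characters the first group matched.
`re.search` tries every starting position until one works.
The match spans [0:5] → 'zzzzz'.
Captured: group 1 = 'z'.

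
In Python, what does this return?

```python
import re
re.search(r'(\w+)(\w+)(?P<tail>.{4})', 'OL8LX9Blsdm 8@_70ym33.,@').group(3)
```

' 8@_'

The match spans [0:15] → 'OL8LX9Blsdm 8@_'.
Captured: group 1 = 'OL8LX9Blsd', group 2 = 'm', group 3 = ' 8@_'.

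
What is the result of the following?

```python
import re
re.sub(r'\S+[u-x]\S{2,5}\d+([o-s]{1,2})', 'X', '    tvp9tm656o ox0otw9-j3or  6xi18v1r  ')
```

Pattern: one or more of a non-whitespace character, then a character in [u-x], then 2 to 5 of a non-whitespace character; then one or more of a digit; then 1 to 2 of a character in [o-s] (captured).
Matches: at [4:14] → 'tvp9tm656o'; at [15:27] → 'ox0otw9-j3or'; at [29:37] → '6xi18v1r'.
`sub` substitutes 'X' at each match site.

'    X X  X  '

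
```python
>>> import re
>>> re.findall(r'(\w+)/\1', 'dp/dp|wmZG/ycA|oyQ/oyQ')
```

['dp', 'oyQ']

After group 1 captures some text, `\1` only succeeds where that same text appears again.
Walking the string: at [0:5] match 'dp/dp', group 1 = 'dp'; at [15:22] match 'oyQ/oyQ', group 1 = 'oyQ'.
With a single group, `findall` returns only what that group captured — 2 items.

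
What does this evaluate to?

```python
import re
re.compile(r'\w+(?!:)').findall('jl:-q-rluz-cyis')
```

The negative lookaround is zero-width — it rules out positions where the adjacent text would match, without consuming anything.
Walking the string: at [0:1] → 'j'; at [4:5] → 'q'; at [6:10] → 'rluz'; at [11:15] → 'cyis'.
With no groups in the pattern, `findall` gives back each whole match — 4 here.

['j', 'q', 'rluz', 'cyis']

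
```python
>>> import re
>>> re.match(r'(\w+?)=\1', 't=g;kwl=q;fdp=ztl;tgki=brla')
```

None

`\1` has to match the exact text group 1 already captured.
`match` is anchored at position 0; if the pattern doesn't fit there, it returns None.
Here position 0 doesn't satisfy it, so the call returns None.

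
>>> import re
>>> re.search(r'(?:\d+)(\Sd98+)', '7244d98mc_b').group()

The pattern matches one or more of a digit (non-capturing group); then a non-whitespace character, then the literal 'd9', then one or more of a literal '8' (captured).
The match spans [0:7] → '7244d98'.

'7244d98'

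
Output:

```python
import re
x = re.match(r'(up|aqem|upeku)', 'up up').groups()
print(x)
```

('up',)

`re.match` only tries the pattern at the start of the string.
The match spans [0:2] → 'up'.
Captured: group 1 = 'up'.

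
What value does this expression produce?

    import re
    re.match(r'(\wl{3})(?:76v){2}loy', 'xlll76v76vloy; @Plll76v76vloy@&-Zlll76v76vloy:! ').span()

(0, 13)

This matches a word character, then exactly 3 of the literal 'l' (captured); then the literal '76v' repeated 2 times, then the literal 'loy'.
`re.match` won't scan ahead — the pattern has to work from the very first character.
The match spans [0:13] → 'xlll76v76vloy'.
Captured: group 1 = 'xlll'.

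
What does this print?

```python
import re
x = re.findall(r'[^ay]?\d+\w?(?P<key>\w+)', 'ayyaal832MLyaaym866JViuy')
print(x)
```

This matches optionally any character except [ay], then one or more of a digit, then optionally a word character; then one or more of a word character (captured as 'key').
Walking the string: at [5:24] match 'l832MLyaaym866JViuy', group 1 = 'Lyaaym866JViuy'.
One capturing group, so `findall` returns just the captured substring from the one match — 1 in all.

['Lyaaym866JViuy']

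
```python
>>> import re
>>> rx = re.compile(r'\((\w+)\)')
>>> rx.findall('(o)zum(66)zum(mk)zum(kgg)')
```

['o', '66', 'mk', 'kgg']

Scanning left to right: at [0:3] match '(o)', group 1 = 'o'; at [6:10] match '(66)', group 1 = '66'; at [13:17] match '(mk)', group 1 = 'mk'; at [20:25] match '(kgg)', group 1 = 'kgg'.
With a single group, `findall` returns only what that group captured — 4 items.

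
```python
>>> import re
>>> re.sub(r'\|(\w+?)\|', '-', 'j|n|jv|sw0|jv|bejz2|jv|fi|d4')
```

'j-jv-jv-jv-d4'

`sub` substitutes '-' at each match site.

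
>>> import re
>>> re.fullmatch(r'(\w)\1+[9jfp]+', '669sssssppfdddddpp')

After group 1 captures some text, `\1` only succeeds where that same text appears again.
`re.fullmatch` requires the pattern to consume the entire string.
Here there's no way to consume every character, so the call returns None.

None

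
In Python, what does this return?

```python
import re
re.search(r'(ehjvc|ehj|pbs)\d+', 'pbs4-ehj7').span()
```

(0, 4)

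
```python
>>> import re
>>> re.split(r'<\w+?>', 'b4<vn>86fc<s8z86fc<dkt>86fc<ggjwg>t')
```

['b4', '86fc<s8z86fc', '86fc', 't']

The string is cut at each match, leaving 4 pieces.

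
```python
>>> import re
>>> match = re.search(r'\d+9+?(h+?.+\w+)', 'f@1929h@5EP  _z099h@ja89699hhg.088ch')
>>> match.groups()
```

('h@5EP  _z099h@ja89699hhg.088ch',)

The pattern matches one or more of a digit, then one or more of a literal '9' (lazy); then one or more of the literal 'h' (lazy), then one or more of any character, then one or more of a word character (captured).
`search` walks the string left to right and returns the first match it finds.
The match spans [2:36] → '1929h@5EP  _z099h@ja89699hhg.088ch'.
Captured: group 1 = 'h@5EP  _z099h@ja89699hhg.088ch'.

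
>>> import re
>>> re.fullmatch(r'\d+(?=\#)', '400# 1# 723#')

None

The `(?=…)`/`(?<=…)` assertion just peeks at neighbouring text; it doesn't advance the match position.
For `fullmatch`, every character of the input must be accounted for by the pattern.
Here the pattern can't cover the whole string, so the call returns None.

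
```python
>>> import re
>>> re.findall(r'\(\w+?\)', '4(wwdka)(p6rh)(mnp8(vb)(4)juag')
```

['(wwdka)', '(p6rh)', '(vb)', '(4)']

Matches: at [1:8] → '(wwdka)'; at [8:14] → '(p6rh)'; at [19:23] → '(vb)'; at [23:26] → '(4)'.
`findall` yields the raw match text (4 of them) because the pattern has no groups.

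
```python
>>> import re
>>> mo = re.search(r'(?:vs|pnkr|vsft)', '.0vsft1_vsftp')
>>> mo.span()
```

Branches in `(...|...)` are attempted left-to-right; the first branch that allows the whole pattern to succeed is taken.
The match spans [2:4] → 'vs'.

(2, 4)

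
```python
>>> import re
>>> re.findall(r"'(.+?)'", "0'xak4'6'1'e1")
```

['xak4', '1']

Because the quantifier is non-greedy, it stops expanding at the earliest point where the rest of the pattern can succeed.
One capturing group, so `findall` returns just the captured substring from each match — 2 in all.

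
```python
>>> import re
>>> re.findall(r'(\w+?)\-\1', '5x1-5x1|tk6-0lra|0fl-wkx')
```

['5x1']

The backreference `\1` re-matches whatever the first group consumed, character for character.
Scanning left to right: at [0:7] match '5x1-5x1', group 1 = '5x1'.
One capturing group, so `findall` returns just the captured substring from the one match — 1 in all.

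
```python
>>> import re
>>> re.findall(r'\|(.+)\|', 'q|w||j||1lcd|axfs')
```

['w||j||1lcd']

Matches: at [1:13] match '|w||j||1lcd|', group 1 = 'w||j||1lcd'.
Because there's exactly one group, `findall` drops the full match and keeps group 1 from the one hit.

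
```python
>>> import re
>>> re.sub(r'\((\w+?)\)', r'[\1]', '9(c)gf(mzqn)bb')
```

'9[c]gf[mzqn]bb'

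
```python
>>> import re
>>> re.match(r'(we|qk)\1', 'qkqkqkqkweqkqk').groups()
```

('qk',)

After group 1 captures some text, `\1` only succeeds where that same text appears again.
`match` is anchored at position 0; if the pattern doesn't fit there, it returns None.
The match spans [0:4] → 'qkqk'.
Captured: group 1 = 'qk'.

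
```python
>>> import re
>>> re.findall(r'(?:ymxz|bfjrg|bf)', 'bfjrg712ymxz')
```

['bfjrg', 'ymxz']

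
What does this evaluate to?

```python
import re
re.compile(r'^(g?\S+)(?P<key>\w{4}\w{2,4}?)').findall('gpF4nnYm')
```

[('gp', 'F4nnYm')]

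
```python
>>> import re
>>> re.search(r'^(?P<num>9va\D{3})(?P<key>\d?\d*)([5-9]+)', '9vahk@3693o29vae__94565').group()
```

'9vahk@369'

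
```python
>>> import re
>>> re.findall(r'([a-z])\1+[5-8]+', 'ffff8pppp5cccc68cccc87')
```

A backreference is literal: `\1` must see the identical characters the first group matched.
Walking the string: at [0:5] match 'ffff8', group 1 = 'f'; at [5:10] match 'pppp5', group 1 = 'p'; at [10:16] match 'cccc68', group 1 = 'c'; at [16:22] match 'cccc87', group 1 = 'c'.
Because there's exactly one group, `findall` drops the full match and keeps group 1 from each hit.

['f', 'p', 'c', 'c']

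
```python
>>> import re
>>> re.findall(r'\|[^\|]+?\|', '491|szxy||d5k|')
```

Scanning left to right: at [3:9] → '|szxy|'; at [9:14] → '|d5k|'.
With no groups in the pattern, `findall` gives back each whole match — 2 here.

['|szxy|', '|d5k|']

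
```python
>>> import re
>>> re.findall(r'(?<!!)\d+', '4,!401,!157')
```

['4', '01', '57']

`(?!…)`/`(?<!…)` only lets a position through if the neighbouring text does NOT match; no characters are consumed.
Scanning left to right: at [0:1] → '4'; at [4:6] → '01'; at [9:11] → '57'.
`findall` yields the raw match text (3 of them) because the pattern has no groups.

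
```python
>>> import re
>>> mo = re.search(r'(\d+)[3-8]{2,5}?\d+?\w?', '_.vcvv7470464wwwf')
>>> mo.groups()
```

('7470',)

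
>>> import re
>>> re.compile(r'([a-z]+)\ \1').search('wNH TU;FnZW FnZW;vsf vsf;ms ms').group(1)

'vsf'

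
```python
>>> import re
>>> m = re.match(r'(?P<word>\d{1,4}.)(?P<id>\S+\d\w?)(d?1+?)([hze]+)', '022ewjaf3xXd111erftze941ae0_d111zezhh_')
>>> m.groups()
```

('022e', 'wjaf3xXd111erftze941ae0_d11', '1', 'zezhh')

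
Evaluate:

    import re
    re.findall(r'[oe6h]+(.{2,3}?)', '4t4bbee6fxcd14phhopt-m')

This matches one or more of one of [oe6h]; then 2 to 3 of any character (lazy) (captured).
Scanning left to right: at [5:10] match 'ee6fx', group 1 = 'fx'; at [15:20] match 'hhopt', group 1 = 'pt'.
Because there's exactly one group, `findall` drops the full match and keeps group 1 from each hit.

['fx', 'pt']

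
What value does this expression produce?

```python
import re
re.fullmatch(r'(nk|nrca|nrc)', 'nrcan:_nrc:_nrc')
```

None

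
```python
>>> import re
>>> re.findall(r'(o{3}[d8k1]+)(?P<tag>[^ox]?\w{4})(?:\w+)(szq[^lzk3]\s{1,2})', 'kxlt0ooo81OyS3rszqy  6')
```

With 3 capturing groups, `findall` returns a 3-tuple per match.

[('ooo81', 'OyS3', 'szqy  ')]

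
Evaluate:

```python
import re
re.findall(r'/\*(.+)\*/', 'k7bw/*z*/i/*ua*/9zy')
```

`findall` collects group 1 from the one match (1 total).

['z*/i/*ua']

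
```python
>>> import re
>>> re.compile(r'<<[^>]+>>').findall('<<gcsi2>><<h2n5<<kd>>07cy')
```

`findall` yields the raw match text (2 of them) because the pattern has no groups.

['<<gcsi2>>', '<<h2n5<<kd>>']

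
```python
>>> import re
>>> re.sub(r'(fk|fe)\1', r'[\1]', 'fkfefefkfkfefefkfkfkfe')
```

'fk[fe][fk][fe][fk]fkfe'

`\1` is not a pattern — it's the concrete string captured by group 1, re-applied verbatim.
`\1` in the replacement pulls in group 1's text for each match.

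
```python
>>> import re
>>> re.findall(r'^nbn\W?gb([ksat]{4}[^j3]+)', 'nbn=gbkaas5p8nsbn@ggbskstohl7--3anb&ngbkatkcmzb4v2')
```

Pattern: anchored at the start of the string; then the literal 'nbn', then optionally a non-word character, then the literal 'gb'; then exactly 4 of one of [ksat], then one or more of any character except [j3] (captured).
Walking the string: at [0:31] match 'nbn=gbkaas5p8nsbn@ggbskstohl7--', group 1 = 'kaas5p8nsbn@ggbskstohl7--'.
With a single group, `findall` returns only what that group captured — 1 item.

['kaas5p8nsbn@ggbskstohl7--']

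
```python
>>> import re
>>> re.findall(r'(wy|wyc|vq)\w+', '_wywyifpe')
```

['wy']

Walking the string: at [1:9] match 'wywyifpe', group 1 = 'wy'.
With a single group, `findall` returns only what that group captured — 1 item.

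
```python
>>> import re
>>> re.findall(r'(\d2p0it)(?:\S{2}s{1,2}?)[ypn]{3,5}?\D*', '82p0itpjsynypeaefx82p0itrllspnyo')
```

Pattern: a digit, then the literal '2p0', then the literal 'it' (captured); then exactly 2 of a non-whitespace character, then 1 to 2 of a literal 's' (lazy) (non-capturing group); then 3 to 5 of one of [ypn] (lazy), then zero or more of a non-digit.
Matches: at [0:18] match '82p0itpjsynypeaefx', group 1 = '82p0it'.
One capturing group, so `findall` returns just the captured substring from the one match — 1 in all.

['82p0it']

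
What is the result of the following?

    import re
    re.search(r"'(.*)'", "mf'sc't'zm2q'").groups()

Unlike `match`, `search` isn't anchored — it looks for the pattern anywhere in the string.
The match spans [2:13] → "'sc't'zm2q'".
Captured: group 1 = "sc't'zm2q".

("sc't'zm2q",)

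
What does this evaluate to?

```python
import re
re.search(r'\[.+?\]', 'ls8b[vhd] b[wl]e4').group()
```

A non-greedy quantifier consumes as few characters as it can — just enough that the remainder of the pattern still matches from where it stops; whatever follows it matches normally.
The match spans [4:9] → '[vhd]'.

'[vhd]'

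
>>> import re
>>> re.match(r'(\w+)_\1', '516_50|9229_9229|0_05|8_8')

The backreference `\1` re-matches whatever the first group consumed, character for character.
With `match`, the pattern is implicitly anchored at the beginning.
Here the string doesn't start with a match, so the call returns None.

None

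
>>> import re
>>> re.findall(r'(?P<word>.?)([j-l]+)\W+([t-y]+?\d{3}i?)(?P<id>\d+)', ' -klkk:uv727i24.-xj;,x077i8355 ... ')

[('-', 'klkk', 'uv727i', '24'), ('x', 'j', 'x077i', '8355')]

Pattern: optionally any character (captured as 'word'); then one or more of a character in [j-l] (captured); then one or more of a non-word character; then one or more of a character in [t-y] (lazy), then exactly 3 of a digit, then optionally a literal 'i' (captured); then one or more of a digit (captured as 'id').
Walking the string: at [1:15] match '-klkk:uv727i24', groups = ('-', 'klkk', 'uv727i', '24'); at [17:30] match 'xj;,x077i8355', groups = ('x', 'j', 'x077i', '8355').
Multiple groups make `findall` return tuples — one 4-tuple for each match.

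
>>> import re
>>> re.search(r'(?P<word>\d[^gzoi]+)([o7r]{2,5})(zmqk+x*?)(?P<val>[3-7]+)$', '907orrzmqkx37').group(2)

This matches a digit, then one or more of any character except [gzoi] (captured as 'word'); then 2 to 5 of one of [o7r] (captured); then the literal 'zmq', then one or more of a literal 'k', then zero or more of the literal 'x' (lazy) (captured); then one or more of a character in [3-7] (captured as 'val'); then anchored at the end.
`re.search` tries every starting position until one works.
The match spans [0:13] → '907orrzmqkx37'.
Captured: group 1 = '907', group 2 = 'orr', group 3 = 'zmqkx', group 4 = '37'.

'orr'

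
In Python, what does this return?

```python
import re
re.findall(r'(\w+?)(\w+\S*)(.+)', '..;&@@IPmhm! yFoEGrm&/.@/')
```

[('I', 'Pmhm!', ' yFoEGrm&/.@/')]

This matches one or more of a word character (lazy) (captured); then one or more of a word character, then zero or more of a non-whitespace character (captured); then one or more of any character (captured).
A non-greedy quantifier consumes as few characters as it can — just enough that the remainder of the pattern still matches from where it stops; whatever follows it matches normally.
Matches: at [6:25] match 'IPmhm! yFoEGrm&/.@/', groups = ('I', 'Pmhm!', ' yFoEGrm&/.@/').
Multiple groups make `findall` return tuples — one 3-tuple for the one match.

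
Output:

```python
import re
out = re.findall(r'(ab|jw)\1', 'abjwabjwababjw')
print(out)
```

After group 1 captures some text, `\1` only succeeds where that same text appears again.
With a single group, `findall` returns only what that group captured — 1 item.

['ab']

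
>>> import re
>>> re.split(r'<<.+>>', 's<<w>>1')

['s', '1']

Matches to split on: at [1:6] → '<<w>>'.
The string is cut at each match, leaving 2 pieces.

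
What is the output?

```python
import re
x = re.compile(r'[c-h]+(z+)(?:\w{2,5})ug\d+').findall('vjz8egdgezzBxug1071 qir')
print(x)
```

['zz']

One capturing group, so `findall` returns just the captured substring from the one match — 1 in all.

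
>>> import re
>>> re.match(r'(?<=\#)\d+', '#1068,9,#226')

The lookaround is zero-width — it requires the adjacent text to match without consuming it, so the asserted text isn't part of the match.
`re.match` only tries the pattern at the start of the string.
Here the pattern fails at index 0, so the call returns None.

None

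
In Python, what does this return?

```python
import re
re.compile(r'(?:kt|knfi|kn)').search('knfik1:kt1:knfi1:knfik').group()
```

The regex engine tests alternatives in the order written; an earlier branch that matches wins even if a later one would match more.
The match spans [0:4] → 'knfi'.

'knfi'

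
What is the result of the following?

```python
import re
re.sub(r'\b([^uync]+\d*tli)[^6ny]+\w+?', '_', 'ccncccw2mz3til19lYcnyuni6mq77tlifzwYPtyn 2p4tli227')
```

'ccncccw2mz3til19lYcnyuni6mq77tlifzwYPtyn_'

Pattern: a word boundary (`\b`, zero-width); then one or more of any character except [uync], then zero or more of a digit, then the literal 'tli' (captured); then one or more of any character except [6ny]; then one or more of a word character (lazy).
Matches: at [40:50] → ' 2p4tli227'.
Each match is replaced by '_'.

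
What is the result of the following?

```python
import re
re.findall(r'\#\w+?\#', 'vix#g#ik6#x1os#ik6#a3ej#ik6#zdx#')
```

['#g#', '#x1os#', '#a3ej#', '#zdx#']

Walking the string: at [3:6] → '#g#'; at [9:15] → '#x1os#'; at [18:24] → '#a3ej#'; at [27:32] → '#zdx#'.
No capturing groups, so `findall` returns the 4 full match strings.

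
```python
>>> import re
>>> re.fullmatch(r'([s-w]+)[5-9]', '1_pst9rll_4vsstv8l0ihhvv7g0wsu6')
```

None

The pattern matches one or more of a character in [s-w] (captured); then a character in [5-9].
For `fullmatch`, every character of the input must be accounted for by the pattern.
Here there's no way to consume every character, so the call returns None.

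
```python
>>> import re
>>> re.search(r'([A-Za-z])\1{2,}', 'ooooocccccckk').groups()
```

('o',)

A backreference is literal: `\1` must see the identical characters the first group matched.
Unlike `match`, `search` isn't anchored — it looks for the pattern anywhere in the string.
The match spans [0:5] → 'ooooo'.
Captured: group 1 = 'o'.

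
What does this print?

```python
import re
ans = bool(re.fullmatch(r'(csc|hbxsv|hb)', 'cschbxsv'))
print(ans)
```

`fullmatch` succeeds only if the pattern covers the string from start to end.
Here the string isn't matched end-to-end, so the call returns None, and `bool(None)` is False.

False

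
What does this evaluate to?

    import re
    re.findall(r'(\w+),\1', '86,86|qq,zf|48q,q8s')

`\1` is not a pattern — it's the concrete string captured by group 1, re-applied verbatim.
Matches: at [0:5] match '86,86', group 1 = '86'; at [14:17] match 'q,q', group 1 = 'q'.
`findall` collects group 1 from each match (2 total).

['86', 'q']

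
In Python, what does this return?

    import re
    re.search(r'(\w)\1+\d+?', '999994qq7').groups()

The backreference `\1` re-matches whatever the first group consumed, character for character.
Unlike `match`, `search` isn't anchored — it looks for the pattern anywhere in the string.
The match spans [0:6] → '999994'.
Captured: group 1 = '9'.

('9',)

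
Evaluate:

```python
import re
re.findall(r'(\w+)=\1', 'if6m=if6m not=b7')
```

['if6m']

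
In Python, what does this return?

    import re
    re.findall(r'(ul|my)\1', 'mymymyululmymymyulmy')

['my', 'ul', 'my']

After group 1 captures some text, `\1` only succeeds where that same text appears again.
`findall` collects group 1 from each match (3 total).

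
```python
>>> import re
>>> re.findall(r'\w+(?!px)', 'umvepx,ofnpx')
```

['umvepx', 'ofnpx']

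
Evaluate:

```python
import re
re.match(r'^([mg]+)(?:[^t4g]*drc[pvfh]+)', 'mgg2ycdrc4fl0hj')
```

The pattern matches anchored at the start of the string; then one or more of one of [mg] (captured); then zero or more of any character except [t4g], then the literal 'drc', then one or more of one of [pvfh] (non-capturing group).
With `match`, the pattern is implicitly anchored at the beginning.
Here position 0 doesn't satisfy it, so the call returns None.

None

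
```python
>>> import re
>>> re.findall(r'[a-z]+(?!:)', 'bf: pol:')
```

['b', 'po']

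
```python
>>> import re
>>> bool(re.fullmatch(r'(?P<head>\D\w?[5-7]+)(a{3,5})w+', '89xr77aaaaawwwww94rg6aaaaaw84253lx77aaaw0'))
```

False

`re.fullmatch` is like wrapping the pattern in `^…$` (in single-line mode).
Here the string isn't matched end-to-end, so the call returns None, and `bool(None)` is False.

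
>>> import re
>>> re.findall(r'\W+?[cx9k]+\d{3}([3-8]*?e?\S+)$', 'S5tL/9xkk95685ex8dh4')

This matches one or more of a non-word character (lazy), then one or more of one of [cx9k], then exactly 3 of a digit; then zero or more of a character in [3-8] (lazy), then optionally a literal 'e', then one or more of a non-whitespace character (captured); then anchored at the end.
`findall` collects group 1 from the one match (1 total).

['5ex8dh4']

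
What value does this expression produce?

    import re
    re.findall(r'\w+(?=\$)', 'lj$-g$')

The `(?=…)`/`(?<=…)` assertion just peeks at neighbouring text; it doesn't advance the match position.
Matches: at [0:2] → 'lj'; at [4:5] → 'g'.
Since nothing is captured, `findall` lists the 2 matched substrings directly.

['lj', 'g']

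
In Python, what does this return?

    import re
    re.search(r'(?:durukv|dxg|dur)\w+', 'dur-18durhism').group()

The match spans [6:13] → 'durhism'.

'durhism'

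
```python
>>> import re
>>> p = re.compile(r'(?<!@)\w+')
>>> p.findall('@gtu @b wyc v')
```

Because the assertion is negative and zero-width, positions next to the forbidden text are skipped.
Walking the string: at [2:4] → 'tu'; at [8:11] → 'wyc'; at [12:13] → 'v'.
No capturing groups, so `findall` returns the 3 full match strings.

['tu', 'wyc', 'v']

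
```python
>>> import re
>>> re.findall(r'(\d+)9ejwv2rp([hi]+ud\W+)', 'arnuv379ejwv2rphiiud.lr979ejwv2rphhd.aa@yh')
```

The pattern matches one or more of a digit (captured); then the literal '9e', then the literal 'jwv', then the literal '2rp'; then one or more of one of [hi], then the literal 'ud', then one or more of a non-word character (captured).
2 groups means the one result is a tuple of 2 captured strings — 1 here.

[('37', 'hiiud.')]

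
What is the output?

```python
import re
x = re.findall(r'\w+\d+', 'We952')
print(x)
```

['We952']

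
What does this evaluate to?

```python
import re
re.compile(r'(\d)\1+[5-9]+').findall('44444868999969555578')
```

['4']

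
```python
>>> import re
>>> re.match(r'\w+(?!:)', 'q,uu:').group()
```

`re.match` won't scan ahead — the pattern has to work from the very first character.
The match spans [0:1] → 'q'.

'q'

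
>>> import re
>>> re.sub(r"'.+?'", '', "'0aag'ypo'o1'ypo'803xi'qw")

Matches: at [0:6] → "'0aag'"; at [9:13] → "'o1'"; at [16:23] → "'803xi'".
Each match is replaced by ''.

'ypoypoqw'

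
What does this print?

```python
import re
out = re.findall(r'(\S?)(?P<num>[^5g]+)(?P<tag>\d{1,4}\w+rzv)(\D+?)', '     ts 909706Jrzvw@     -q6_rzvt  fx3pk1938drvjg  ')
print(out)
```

[('', '     ts 909706Jrzvw@     -q', '6_rzv', 't')]

The `?` after the quantifier makes it lazy — it takes as little as possible before letting the rest of the pattern try.
4 groups means the one result is a tuple of 4 captured strings — 1 here.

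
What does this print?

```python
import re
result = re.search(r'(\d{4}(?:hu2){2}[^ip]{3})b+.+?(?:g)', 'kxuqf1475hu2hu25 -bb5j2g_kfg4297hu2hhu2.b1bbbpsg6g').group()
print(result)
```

This matches exactly 4 of a digit, then the literal 'hu2' repeated 2 times, then exactly 3 of any character except [ip] (captured); then one or more of a literal 'b'; then one or more of any character (lazy); then a literal 'g' (non-capturing group).
The `?` after the quantifier makes it lazy — it takes as little as possible before letting the rest of the pattern try.
`search` walks the string left to right and returns the first match it finds.
The match spans [5:24] → '1475hu2hu25 -bb5j2g'.
Captured: group 1 = '1475hu2hu25 -'.

1475hu2hu25 -bb5j2g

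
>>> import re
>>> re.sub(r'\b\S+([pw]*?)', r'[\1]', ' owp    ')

Each match is replaced using the text its own group 1 captured.

' []    '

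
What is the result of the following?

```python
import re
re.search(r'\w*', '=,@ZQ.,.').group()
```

The match spans [0:0] → ''.

''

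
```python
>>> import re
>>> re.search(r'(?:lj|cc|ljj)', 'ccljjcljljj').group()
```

'cc'

Unlike `match`, `search` isn't anchored — it looks for the pattern anywhere in the string.
The match spans [0:2] → 'cc'.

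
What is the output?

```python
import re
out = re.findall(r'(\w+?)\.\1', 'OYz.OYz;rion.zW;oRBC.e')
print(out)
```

The backreference `\1` re-matches whatever the first group consumed, character for character.
Because there's exactly one group, `findall` drops the full match and keeps group 1 from the one hit.

['OYz']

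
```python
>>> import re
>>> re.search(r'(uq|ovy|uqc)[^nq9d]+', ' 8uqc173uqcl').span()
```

(2, 9)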